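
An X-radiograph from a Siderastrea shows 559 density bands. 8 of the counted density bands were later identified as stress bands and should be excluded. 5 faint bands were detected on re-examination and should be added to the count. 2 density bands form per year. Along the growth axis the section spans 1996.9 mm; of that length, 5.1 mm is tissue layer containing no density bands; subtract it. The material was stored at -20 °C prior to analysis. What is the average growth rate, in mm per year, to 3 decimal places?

True density band count = 559 − 8 + 5 = 556.
With 2 density bands per year, 556 / 2 = 278 years.
Net length = 1996.9 − 5.1 = 1991.8 mm.
Extension rate ≈ 1991.8 / 278 = 7.165 mm per year.

7.165 mm per year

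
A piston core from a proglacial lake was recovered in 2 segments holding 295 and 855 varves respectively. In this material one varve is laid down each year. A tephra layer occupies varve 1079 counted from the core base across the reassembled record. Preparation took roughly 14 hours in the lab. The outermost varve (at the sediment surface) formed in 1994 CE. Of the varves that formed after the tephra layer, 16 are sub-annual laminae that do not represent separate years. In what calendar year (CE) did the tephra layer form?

Total varves = 295 + 855 = 1150.
1150 − 1079 = 71 varves lie beyond the tephra layer toward the sediment surface.
Removing the 16 false varves leaves 71 − 16 = 55 true varves beyond the tephra layer.
Counting back 55 years from 1994 CE places the tephra layer in 1994 − 55 = 1939 CE.

1939 CE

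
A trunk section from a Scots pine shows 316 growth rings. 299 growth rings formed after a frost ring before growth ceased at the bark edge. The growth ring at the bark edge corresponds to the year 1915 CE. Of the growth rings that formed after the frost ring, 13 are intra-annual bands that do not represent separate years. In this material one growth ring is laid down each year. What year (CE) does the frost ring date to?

There are 299 growth rings younger than the frost ring.
299 − 13 false = 286 true growth rings after the frost ring.
1915 − 286 = 1629 CE.

1629 CE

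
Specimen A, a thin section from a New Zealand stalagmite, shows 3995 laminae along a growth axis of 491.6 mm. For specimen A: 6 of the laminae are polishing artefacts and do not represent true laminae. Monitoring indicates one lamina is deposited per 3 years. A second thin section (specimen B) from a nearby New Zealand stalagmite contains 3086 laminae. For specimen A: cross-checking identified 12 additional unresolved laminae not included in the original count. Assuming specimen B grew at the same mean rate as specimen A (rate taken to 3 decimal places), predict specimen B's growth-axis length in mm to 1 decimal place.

Specimen A: true lamina count = 3995 − 6 + 12 = 4001.
Specimen A: multiplying by 3 years per lamina: 4001 × 3 = 12003 years.
A: Extension rate ≈ 491.6 / 12003 = 0.041 mm/yr.
Specimen B: 3086 laminae at 3 years each span 3086 × 3 = 9258 years. For B, 0.041 mm/year × 9258 years = 379.6 mm.

379.6 mm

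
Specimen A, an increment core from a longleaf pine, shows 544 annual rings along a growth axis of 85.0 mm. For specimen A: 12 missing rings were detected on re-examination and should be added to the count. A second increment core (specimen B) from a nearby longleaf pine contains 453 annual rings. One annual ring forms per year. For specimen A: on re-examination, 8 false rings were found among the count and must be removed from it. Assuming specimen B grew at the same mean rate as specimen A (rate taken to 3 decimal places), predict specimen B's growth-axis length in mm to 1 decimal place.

70.2 mm

Specimen A: correcting the raw count gives 544 − 8 + 12 = 548 true annual rings.
A: Mean rate = 85.0 mm / 548 years ≈ 0.155 mm/year.
B's length ≈ 0.155 × 453 = 70.2 mm.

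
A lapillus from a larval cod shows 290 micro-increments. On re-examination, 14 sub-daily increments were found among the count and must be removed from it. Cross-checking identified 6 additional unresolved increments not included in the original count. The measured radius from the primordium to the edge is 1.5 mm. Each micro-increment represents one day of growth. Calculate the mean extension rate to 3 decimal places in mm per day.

Correcting the raw count gives 290 − 14 + 6 = 282 true micro-increments.
1.5 mm over 282 days gives 1.5 / 282 ≈ 0.005 mm per day.

0.005 mm per day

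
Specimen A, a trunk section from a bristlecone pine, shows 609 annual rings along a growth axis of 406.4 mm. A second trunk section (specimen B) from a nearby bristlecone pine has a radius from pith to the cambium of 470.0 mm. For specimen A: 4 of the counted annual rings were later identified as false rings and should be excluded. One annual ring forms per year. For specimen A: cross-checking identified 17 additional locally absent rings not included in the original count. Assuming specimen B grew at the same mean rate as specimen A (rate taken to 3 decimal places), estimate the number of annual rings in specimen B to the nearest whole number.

720 annual rings

Specimen A: correcting the raw count gives 609 − 4 + 17 = 622 true annual rings.
A: Mean rate = 406.4 mm / 622 years ≈ 0.653 mm/year.
Specimen B: 470.0 mm / 0.653 mm per year = 719.75 years ≈ 720 annual rings.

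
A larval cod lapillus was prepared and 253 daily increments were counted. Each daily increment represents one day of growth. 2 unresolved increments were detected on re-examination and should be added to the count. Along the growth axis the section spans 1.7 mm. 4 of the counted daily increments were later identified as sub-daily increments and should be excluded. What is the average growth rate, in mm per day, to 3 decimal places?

0.007 mm per day

Adjusted count: 253 − 4 + 2 = 251 daily increments.
Extension rate ≈ 1.7 / 251 = 0.007 mm per day.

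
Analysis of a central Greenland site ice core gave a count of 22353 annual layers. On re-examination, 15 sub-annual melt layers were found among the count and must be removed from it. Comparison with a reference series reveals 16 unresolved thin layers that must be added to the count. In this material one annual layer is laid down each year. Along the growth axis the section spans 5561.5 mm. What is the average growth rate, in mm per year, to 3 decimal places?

0.249 mm per year

Adjusted count: 22353 − 15 + 16 = 22354 annual layers.
5561.5 mm over 22354 years gives 5561.5 / 22354 ≈ 0.249 mm per year.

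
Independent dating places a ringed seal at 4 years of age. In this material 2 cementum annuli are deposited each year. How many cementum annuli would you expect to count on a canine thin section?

4 years at 2 cementum annuli per year gives 4 × 2 = 8 cementum annuli.
So 8 cementum annuli should be present.

8 cementum annuli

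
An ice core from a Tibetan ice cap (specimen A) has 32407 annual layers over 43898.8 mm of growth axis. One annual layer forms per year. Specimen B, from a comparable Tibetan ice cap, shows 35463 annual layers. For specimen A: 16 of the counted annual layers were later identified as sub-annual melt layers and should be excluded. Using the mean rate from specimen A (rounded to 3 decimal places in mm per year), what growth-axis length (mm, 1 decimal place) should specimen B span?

48052.4 mm

Specimen A: adjusted count: 32407 − 16 = 32391 annual layers.
A: 43898.8 mm over 32391 years gives 43898.8 / 32391 ≈ 1.355 mm/year.
For B, 1.355 mm/year × 35463 years = 48052.4 mm.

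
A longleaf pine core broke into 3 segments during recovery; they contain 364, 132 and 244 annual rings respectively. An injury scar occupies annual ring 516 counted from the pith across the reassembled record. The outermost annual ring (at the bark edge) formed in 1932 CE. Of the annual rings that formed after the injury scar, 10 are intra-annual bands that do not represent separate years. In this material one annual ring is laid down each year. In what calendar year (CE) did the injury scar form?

Total annual rings = 364 + 132 + 244 = 740.
The injury scar sits at annual ring 516 from the pith, so 740 − 516 = 224 annual rings formed after it.
224 − 10 false = 214 true annual rings after the injury scar.
Counting back 214 years from 1932 CE places the injury scar in 1932 − 214 = 1718 CE.

1718 CE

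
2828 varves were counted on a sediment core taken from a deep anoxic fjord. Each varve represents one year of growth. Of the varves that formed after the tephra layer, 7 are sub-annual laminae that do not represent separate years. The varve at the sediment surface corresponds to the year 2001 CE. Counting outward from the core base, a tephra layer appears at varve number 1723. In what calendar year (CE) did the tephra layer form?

2828 − 1723 = 1105 varves lie beyond the tephra layer toward the sediment surface.
1105 − 7 false = 1098 true varves after the tephra layer.
Counting back 1098 years from 2001 CE places the tephra layer in 2001 − 1098 = 903 CE.

903 CE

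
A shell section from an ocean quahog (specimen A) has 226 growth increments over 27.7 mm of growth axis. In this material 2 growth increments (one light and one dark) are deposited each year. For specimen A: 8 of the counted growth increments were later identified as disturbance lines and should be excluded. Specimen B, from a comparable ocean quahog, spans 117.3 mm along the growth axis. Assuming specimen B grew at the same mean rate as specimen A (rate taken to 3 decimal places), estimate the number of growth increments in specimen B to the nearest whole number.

924 growth increments

Specimen A: true growth increment count = 226 − 8 = 218.
Specimen A: 218 growth increments at 2 per year is 218 / 2 = 109 years.
A: 27.7 mm over 109 years gives 27.7 / 109 ≈ 0.254 mm/year.
B spans 117.3 / 0.254 = 461.81 years; at 2 growth increments per year that is 461.81 × 2 ≈ 924 growth increments.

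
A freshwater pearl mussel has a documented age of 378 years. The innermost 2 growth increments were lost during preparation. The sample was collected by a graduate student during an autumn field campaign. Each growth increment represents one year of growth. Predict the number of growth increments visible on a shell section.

376 growth increments

At one growth increment per year, 378 years correspond to 378 growth increments.
Subtracting the 2 growth increments not captured gives 378 − 2 = 376 growth increments in the record.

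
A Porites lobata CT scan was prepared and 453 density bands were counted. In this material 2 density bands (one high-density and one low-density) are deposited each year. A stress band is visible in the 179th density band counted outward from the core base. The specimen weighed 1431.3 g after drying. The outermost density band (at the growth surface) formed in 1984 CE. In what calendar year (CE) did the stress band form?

The stress band sits at density band 179 from the core base, so 453 − 179 = 274 density bands formed after it.
Dividing by 2 density bands per year: 274 / 2 = 137 years.
The density band at the growth surface is 1984 CE, so the stress band dates to 1984 − 137 = 1847 CE.

1847 CE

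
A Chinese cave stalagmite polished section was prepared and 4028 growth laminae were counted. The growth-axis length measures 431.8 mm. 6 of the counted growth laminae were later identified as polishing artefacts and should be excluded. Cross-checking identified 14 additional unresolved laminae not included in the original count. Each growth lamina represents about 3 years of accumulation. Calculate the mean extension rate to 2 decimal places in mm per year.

0.04 mm per year

Correcting the raw count gives 4028 − 6 + 14 = 4036 true growth laminae.
4036 growth laminae at 3 years each span 4036 × 3 = 12108 years.
Mean rate = 431.8 mm / 12108 years ≈ 0.04 mm per year.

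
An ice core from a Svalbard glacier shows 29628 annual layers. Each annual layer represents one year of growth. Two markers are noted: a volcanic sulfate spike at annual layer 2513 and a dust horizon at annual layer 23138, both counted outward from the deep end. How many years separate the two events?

Separation: 23138 − 2513 = 20625 annual layers.
At one annual layer per year, 20625 years elapsed between them.

20625 years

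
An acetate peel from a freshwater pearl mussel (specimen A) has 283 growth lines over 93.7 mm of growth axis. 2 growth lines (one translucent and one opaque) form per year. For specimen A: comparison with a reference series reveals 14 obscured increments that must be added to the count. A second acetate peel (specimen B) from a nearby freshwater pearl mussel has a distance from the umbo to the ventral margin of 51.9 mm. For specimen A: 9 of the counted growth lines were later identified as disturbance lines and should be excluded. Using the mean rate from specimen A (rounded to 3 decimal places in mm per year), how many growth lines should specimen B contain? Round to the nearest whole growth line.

Specimen A: true growth line count = 283 − 9 + 14 = 288.
Specimen A: dividing by 2 growth lines per year: 288 / 2 = 144 years.
A: Mean rate = 93.7 mm / 144 years ≈ 0.651 mm per year.
B spans 51.9 / 0.651 = 79.72 years; at 2 growth lines per year that is 79.72 × 2 ≈ 159 growth lines.

159 growth lines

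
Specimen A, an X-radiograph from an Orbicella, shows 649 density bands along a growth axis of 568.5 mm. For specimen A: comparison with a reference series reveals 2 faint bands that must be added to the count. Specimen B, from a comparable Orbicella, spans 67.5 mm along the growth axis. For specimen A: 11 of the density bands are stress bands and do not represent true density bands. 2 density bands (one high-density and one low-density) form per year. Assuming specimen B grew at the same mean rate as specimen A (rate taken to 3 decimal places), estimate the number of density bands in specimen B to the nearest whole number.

Specimen A: after corrections the count is 649 − 11 + 2 = 640 density bands.
Specimen A: dividing by 2 density bands per year: 640 / 2 = 320 years.
A: Mean rate = 568.5 mm / 320 years ≈ 1.777 mm/yr.
B spans 67.5 / 1.777 = 37.99 years; at 2 density bands per year that is 37.99 × 2 ≈ 76 density bands.

76 density bands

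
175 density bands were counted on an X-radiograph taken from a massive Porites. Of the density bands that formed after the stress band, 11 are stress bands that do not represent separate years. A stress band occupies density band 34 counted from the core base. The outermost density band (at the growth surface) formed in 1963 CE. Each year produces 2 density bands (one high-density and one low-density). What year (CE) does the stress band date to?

1898 CE

175 − 34 = 141 density bands lie beyond the stress band toward the growth surface.
141 − 11 false = 130 true density bands after the stress band.
130 density bands at 2 per year is 130 / 2 = 65 years.
1963 − 65 = 1898 CE.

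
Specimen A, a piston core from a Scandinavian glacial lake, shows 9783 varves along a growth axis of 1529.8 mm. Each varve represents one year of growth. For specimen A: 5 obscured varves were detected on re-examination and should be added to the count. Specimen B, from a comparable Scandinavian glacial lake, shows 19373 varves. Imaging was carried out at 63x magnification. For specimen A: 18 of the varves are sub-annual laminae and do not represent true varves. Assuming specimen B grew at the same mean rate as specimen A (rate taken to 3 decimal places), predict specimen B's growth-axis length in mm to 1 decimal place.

Specimen A: correcting the raw count gives 9783 − 18 + 5 = 9770 true varves.
A: Mean rate = 1529.8 mm / 9770 years ≈ 0.157 mm per year.
B's length ≈ 0.157 × 19373 = 3041.6 mm.

3041.6 mm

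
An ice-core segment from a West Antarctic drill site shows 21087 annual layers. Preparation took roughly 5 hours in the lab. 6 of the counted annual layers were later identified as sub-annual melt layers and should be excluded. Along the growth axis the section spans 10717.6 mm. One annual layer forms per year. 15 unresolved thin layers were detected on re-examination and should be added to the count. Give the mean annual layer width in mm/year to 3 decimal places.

Correcting the raw count gives 21087 − 6 + 15 = 21096 true annual layers.
Mean rate = 10717.6 mm / 21096 years ≈ 0.508 mm/year.

0.508 mm/year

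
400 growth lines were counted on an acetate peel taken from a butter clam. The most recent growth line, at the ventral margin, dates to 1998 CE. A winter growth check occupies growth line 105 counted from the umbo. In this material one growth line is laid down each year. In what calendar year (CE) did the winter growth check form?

400 − 105 = 295 growth lines lie beyond the winter growth check toward the ventral margin.
1998 − 295 = 1703 CE.

1703 CE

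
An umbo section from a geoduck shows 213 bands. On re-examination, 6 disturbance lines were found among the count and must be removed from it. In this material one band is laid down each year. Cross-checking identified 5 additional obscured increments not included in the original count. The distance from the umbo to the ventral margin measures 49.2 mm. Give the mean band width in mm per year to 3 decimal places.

0.232 mm per year

True band count = 213 − 6 + 5 = 212.
Extension rate ≈ 49.2 / 212 = 0.232 mm per year.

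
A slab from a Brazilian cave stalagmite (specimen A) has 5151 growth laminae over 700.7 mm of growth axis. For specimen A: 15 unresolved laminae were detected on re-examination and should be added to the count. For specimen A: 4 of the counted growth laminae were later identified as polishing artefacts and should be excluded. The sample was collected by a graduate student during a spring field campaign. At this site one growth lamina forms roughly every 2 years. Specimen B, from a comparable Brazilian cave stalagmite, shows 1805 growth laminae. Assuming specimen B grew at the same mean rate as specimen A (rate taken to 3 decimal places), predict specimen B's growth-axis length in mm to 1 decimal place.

245.5 mm

Specimen A: true growth lamina count = 5151 − 4 + 15 = 5162.
Specimen A: at 2 years per growth lamina, 5162 × 2 = 10324 years.
A: Extension rate ≈ 700.7 / 10324 = 0.068 mm per year.
Specimen B: multiplying by 2 years per growth lamina: 1805 × 2 = 3610 years. Length of B = 0.068 × 3610 = 245.5 mm.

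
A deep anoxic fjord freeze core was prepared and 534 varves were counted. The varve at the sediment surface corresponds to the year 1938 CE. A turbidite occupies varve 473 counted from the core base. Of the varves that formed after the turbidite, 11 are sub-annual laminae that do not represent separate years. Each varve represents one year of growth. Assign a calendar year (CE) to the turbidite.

1888 CE

534 − 473 = 61 varves lie beyond the turbidite toward the sediment surface.
61 − 11 false = 50 true varves after the turbidite.
The varve at the sediment surface is 1938 CE, so the turbidite dates to 1938 − 50 = 1888 CE.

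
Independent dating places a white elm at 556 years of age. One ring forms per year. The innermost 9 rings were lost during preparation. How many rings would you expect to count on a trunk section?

547 rings

Expected rings over 556 years: 556.
556 − 9 missed = 547 rings expected in the prepared section.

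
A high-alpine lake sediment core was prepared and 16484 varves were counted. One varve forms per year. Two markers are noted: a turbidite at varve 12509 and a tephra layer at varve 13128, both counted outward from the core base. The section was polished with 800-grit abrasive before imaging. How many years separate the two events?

619 yr

The two markers are separated by 13128 − 12509 = 619 varves.
That is 619 years at one varve per year.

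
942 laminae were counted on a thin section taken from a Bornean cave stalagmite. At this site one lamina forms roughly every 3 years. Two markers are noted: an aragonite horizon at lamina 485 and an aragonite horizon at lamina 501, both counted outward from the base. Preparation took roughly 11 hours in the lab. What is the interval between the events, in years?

48 yr

501 − 485 = 16 laminae lie between the two events.
16 laminae at 3 years each span 16 × 3 = 48 years.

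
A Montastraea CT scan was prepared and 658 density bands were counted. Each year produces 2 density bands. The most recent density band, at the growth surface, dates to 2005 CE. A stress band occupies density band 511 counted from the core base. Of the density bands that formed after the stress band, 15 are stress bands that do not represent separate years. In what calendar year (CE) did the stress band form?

Between density band 511 and the growth surface there are 658 − 511 = 147 density bands.
147 − 15 false = 132 true density bands after the stress band.
Dividing by 2 density bands per year: 132 / 2 = 66 years.
2005 − 66 = 1939 CE.

1939 CE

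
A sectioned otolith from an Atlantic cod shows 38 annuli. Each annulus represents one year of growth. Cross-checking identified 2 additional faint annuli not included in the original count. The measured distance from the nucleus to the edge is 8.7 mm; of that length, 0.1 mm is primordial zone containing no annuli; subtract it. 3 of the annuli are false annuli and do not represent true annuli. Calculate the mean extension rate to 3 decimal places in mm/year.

After corrections the count is 38 − 3 + 2 = 37 annuli.
Net length = 8.7 − 0.1 = 8.6 mm.
8.6 mm over 37 years gives 8.6 / 37 ≈ 0.232 mm/year.

0.232 mm/year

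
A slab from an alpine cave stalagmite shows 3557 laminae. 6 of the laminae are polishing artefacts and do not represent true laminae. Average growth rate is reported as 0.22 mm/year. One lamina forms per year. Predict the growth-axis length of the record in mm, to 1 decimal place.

Adjusted count: 3557 − 6 = 3551 laminae.
3551 years at 0.22 mm/year gives 0.22 × 3551 = 781.2 mm.

781.2 mm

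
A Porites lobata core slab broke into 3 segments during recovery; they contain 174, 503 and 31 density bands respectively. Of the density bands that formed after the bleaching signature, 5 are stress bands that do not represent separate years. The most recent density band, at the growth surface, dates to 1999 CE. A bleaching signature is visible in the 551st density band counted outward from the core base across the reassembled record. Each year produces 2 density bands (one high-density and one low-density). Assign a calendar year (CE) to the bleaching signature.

Total density bands = 174 + 503 + 31 = 708.
Between density band 551 and the growth surface there are 708 − 551 = 157 density bands.
157 − 5 false = 152 true density bands after the bleaching signature.
With 2 density bands per year, 152 / 2 = 76 years.
1999 − 76 = 1923 CE.

1923 CE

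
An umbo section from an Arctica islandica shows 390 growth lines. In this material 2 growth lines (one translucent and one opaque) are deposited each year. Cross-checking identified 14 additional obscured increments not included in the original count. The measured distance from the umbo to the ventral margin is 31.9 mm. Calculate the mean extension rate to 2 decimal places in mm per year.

0.16 mm per year

Adjusted count: 390 + 14 = 404 growth lines.
With 2 growth lines per year, 404 / 2 = 202 years.
Extension rate ≈ 31.9 / 202 = 0.16 mm per year.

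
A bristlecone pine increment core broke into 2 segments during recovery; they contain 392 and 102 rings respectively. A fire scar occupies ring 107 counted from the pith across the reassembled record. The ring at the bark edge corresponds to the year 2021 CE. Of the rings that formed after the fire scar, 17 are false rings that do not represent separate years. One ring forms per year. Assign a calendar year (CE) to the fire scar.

Total rings = 392 + 102 = 494.
The fire scar sits at ring 107 from the pith, so 494 − 107 = 387 rings formed after it.
Excluding 17 false rings: 387 − 17 = 370.
2021 − 370 = 1651 CE.

1651 CE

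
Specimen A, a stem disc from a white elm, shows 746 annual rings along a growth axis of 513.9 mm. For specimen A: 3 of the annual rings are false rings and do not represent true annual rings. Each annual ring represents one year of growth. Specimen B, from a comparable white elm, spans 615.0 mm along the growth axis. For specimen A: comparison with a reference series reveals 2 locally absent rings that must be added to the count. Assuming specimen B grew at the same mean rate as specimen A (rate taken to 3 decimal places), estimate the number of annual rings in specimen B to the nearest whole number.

Specimen A: adjusted count: 746 − 3 + 2 = 745 annual rings.
A: Extension rate ≈ 513.9 / 745 = 0.690 mm/year.
B spans 615.0 / 0.690 = 891.30 years ≈ 891 annual rings.

891 annual rings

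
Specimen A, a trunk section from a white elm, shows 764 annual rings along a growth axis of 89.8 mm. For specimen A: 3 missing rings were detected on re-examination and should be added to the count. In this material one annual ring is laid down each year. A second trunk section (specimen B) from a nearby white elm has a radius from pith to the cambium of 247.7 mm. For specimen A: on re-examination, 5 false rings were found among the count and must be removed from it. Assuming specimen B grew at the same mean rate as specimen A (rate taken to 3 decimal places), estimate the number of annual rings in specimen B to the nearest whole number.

2099 annual rings

Specimen A: adjusted count: 764 − 5 + 3 = 762 annual rings.
A: Extension rate ≈ 89.8 / 762 = 0.118 mm/yr.
For B, 247.7 / 0.118 = 2099.15 years ≈ 2099 annual rings.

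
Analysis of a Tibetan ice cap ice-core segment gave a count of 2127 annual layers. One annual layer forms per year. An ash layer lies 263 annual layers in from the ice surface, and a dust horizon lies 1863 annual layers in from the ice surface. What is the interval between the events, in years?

1600 years

The two markers are separated by 1863 − 263 = 1600 annual layers.
At one annual layer per year, 1600 years elapsed between them.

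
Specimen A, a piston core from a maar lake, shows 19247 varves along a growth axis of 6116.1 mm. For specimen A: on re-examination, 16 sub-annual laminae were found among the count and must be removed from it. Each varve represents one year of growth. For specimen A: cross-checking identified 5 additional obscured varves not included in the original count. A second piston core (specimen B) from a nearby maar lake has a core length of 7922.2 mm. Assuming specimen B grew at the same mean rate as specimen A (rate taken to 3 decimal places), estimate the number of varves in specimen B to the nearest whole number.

Specimen A: true varve count = 19247 − 16 + 5 = 19236.
A: 6116.1 mm over 19236 years gives 6116.1 / 19236 ≈ 0.318 mm/yr.
B spans 7922.2 / 0.318 = 24912.58 years ≈ 24913 varves.

24913 varves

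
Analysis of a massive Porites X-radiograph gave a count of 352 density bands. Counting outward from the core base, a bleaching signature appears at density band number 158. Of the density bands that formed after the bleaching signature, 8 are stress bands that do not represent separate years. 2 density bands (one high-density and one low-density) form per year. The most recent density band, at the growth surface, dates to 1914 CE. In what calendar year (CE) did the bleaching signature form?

1821 CE

352 − 158 = 194 density bands lie beyond the bleaching signature toward the growth surface.
Removing the 8 false density bands leaves 194 − 8 = 186 true density bands beyond the bleaching signature.
Dividing by 2 density bands per year: 186 / 2 = 93 years.
The density band at the growth surface is 1914 CE, so the bleaching signature dates to 1914 − 93 = 1821 CE.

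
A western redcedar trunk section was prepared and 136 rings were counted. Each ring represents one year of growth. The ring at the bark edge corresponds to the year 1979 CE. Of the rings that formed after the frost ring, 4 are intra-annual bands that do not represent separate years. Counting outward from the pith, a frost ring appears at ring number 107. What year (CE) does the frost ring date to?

1954 CE

The frost ring sits at ring 107 from the pith, so 136 − 107 = 29 rings formed after it.
Excluding 4 false rings: 29 − 4 = 25.
The ring at the bark edge is 1979 CE, so the frost ring dates to 1979 − 25 = 1954 CE.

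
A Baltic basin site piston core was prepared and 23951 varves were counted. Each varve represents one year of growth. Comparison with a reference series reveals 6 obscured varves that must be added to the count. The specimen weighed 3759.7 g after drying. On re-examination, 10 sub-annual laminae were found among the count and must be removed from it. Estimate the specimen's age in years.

23947 years

Adjusted count: 23951 − 10 + 6 = 23947 varves.
One varve per year makes the duration 23947 years.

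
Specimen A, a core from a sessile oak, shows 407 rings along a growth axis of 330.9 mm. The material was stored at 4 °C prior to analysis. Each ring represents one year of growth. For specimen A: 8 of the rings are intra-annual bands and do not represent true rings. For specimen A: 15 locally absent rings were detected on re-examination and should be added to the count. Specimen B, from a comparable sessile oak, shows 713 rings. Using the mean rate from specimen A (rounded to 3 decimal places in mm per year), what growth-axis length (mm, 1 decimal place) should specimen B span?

569.7 mm

Specimen A: correcting the raw count gives 407 − 8 + 15 = 414 true rings.
A: Mean rate = 330.9 mm / 414 years ≈ 0.799 mm/yr.
B's length ≈ 0.799 × 713 = 569.7 mm.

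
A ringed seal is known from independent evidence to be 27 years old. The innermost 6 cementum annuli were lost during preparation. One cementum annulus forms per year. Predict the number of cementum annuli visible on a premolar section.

Expected cementum annuli over 27 years: 27.
27 − 6 missed = 21 cementum annuli expected in the prepared section.

21 cementum annuli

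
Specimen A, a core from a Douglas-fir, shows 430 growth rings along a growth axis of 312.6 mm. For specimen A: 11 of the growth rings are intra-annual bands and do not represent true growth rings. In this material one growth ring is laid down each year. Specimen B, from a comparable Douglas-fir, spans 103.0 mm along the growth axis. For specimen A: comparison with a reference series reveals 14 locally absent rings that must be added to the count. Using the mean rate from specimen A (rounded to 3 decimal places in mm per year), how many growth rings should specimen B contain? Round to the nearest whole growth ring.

143 growth rings

Specimen A: true growth ring count = 430 − 11 + 14 = 433.
A: 312.6 mm over 433 years gives 312.6 / 433 ≈ 0.722 mm per year.
Specimen B: 103.0 mm / 0.722 mm per year = 142.66 years ≈ 143 growth rings.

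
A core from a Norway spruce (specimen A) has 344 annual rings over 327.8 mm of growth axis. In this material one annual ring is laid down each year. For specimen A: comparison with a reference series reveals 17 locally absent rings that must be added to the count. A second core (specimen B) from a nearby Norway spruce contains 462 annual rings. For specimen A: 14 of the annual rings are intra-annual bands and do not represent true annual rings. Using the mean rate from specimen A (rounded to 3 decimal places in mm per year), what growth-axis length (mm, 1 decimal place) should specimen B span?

436.6 mm

Specimen A: after corrections the count is 344 − 14 + 17 = 347 annual rings.
A: 327.8 mm over 347 years gives 327.8 / 347 ≈ 0.945 mm/year.
Length of B = 0.945 × 462 = 436.6 mm.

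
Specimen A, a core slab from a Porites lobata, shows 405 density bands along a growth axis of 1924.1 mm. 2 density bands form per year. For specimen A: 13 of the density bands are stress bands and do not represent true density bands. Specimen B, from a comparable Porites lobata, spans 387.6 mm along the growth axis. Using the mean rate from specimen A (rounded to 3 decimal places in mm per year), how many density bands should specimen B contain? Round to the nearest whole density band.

79 density bands

Specimen A: true density band count = 405 − 13 = 392.
Specimen A: 392 density bands at 2 per year is 392 / 2 = 196 years.
A: Extension rate ≈ 1924.1 / 196 = 9.817 mm per year.
Specimen B: 387.6 mm / 9.817 mm per year = 39.48 years; at 2 density bands per year that is 39.48 × 2 ≈ 79 density bands.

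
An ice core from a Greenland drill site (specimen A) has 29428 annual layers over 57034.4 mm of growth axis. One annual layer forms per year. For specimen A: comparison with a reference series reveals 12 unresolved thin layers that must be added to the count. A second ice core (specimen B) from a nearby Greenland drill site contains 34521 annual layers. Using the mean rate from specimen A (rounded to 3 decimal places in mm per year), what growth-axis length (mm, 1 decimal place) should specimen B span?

66867.2 mm

Specimen A: correcting the raw count gives 29428 + 12 = 29440 true annual layers.
A: 57034.4 mm over 29440 years gives 57034.4 / 29440 ≈ 1.937 mm per year.
B's length ≈ 1.937 × 34521 = 66867.2 mm.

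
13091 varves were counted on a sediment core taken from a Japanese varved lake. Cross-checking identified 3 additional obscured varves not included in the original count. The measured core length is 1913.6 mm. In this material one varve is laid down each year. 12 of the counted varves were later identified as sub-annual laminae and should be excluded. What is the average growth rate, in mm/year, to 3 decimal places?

0.146 mm/year

Adjusted count: 13091 − 12 + 3 = 13082 varves.
1913.6 mm over 13082 years gives 1913.6 / 13082 ≈ 0.146 mm/year.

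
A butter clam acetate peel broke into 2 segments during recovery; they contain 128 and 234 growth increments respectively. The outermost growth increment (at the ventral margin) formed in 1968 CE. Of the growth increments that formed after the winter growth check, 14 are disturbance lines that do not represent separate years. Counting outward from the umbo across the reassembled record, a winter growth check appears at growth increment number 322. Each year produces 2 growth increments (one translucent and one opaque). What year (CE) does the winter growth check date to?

Total growth increments = 128 + 234 = 362.
The winter growth check sits at growth increment 322 from the umbo, so 362 − 322 = 40 growth increments formed after it.
40 − 14 false = 26 true growth increments after the winter growth check.
With 2 growth increments per year, 26 / 2 = 13 years.
Counting back 13 years from 1968 CE places the winter growth check in 1968 − 13 = 1955 CE.

1955 CE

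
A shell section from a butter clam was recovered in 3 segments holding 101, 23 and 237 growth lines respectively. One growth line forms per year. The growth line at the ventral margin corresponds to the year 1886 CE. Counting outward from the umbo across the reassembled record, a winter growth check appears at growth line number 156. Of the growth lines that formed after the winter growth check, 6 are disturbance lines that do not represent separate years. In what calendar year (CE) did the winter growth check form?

1687 CE

Total growth lines = 101 + 23 + 237 = 361.
361 − 156 = 205 growth lines lie beyond the winter growth check toward the ventral margin.
205 − 6 false = 199 true growth lines after the winter growth check.
The growth line at the ventral margin is 1886 CE, so the winter growth check dates to 1886 − 199 = 1687 CE.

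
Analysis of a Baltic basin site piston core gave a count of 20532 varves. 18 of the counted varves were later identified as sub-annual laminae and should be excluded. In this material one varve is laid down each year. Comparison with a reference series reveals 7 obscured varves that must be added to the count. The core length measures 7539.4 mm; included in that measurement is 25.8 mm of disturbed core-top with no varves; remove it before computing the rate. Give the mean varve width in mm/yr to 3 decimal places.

0.366 mm/yr

Adjusted count: 20532 − 18 + 7 = 20521 varves.
Removing the 25.8 mm offcut leaves 7539.4 − 25.8 = 7513.6 mm.
Extension rate ≈ 7513.6 / 20521 = 0.366 mm/yr.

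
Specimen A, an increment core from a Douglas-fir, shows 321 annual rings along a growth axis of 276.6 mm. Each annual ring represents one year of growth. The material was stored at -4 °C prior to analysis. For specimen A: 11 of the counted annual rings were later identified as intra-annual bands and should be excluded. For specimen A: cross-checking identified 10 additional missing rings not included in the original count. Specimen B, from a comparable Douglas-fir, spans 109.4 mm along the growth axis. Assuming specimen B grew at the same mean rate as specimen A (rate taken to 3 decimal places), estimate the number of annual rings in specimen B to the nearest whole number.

Specimen A: true annual ring count = 321 − 11 + 10 = 320.
A: 276.6 mm over 320 years gives 276.6 / 320 ≈ 0.864 mm per year.
B spans 109.4 / 0.864 = 126.62 years ≈ 127 annual rings.

127 annual rings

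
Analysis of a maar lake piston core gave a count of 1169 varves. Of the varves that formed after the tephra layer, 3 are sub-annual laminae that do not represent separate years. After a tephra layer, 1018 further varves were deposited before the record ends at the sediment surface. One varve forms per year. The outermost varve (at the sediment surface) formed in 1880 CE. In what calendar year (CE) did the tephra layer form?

865 CE

1018 varves post-date the tephra layer.
1018 − 3 false = 1015 true varves after the tephra layer.
1880 − 1015 = 865 CE.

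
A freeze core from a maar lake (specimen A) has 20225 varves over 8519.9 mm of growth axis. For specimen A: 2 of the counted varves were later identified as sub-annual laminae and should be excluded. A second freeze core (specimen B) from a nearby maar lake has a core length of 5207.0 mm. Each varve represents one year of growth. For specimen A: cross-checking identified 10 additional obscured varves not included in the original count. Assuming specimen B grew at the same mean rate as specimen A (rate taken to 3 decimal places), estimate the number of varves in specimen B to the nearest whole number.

Specimen A: after corrections the count is 20225 − 2 + 10 = 20233 varves.
A: Extension rate ≈ 8519.9 / 20233 = 0.421 mm/year.
For B, 5207.0 / 0.421 = 12368.17 years ≈ 12368 varves.

12368 varves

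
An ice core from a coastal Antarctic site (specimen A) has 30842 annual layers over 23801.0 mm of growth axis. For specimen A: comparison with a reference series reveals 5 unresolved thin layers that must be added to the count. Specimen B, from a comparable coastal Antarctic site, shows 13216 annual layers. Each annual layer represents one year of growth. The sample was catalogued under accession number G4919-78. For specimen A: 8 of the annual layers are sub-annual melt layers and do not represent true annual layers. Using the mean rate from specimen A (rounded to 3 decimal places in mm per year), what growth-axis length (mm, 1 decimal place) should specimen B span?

Specimen A: true annual layer count = 30842 − 8 + 5 = 30839.
A: Extension rate ≈ 23801.0 / 30839 = 0.772 mm/yr.
B's length ≈ 0.772 × 13216 = 10202.8 mm.

10202.8 mm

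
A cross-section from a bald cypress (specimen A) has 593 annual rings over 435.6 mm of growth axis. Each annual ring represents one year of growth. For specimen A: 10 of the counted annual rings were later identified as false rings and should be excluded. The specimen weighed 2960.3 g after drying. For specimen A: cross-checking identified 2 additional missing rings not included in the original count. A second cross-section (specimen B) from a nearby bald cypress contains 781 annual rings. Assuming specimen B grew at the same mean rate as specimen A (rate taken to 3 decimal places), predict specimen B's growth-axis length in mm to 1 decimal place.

Specimen A: adjusted count: 593 − 10 + 2 = 585 annual rings.
A: 435.6 mm over 585 years gives 435.6 / 585 ≈ 0.745 mm/year.
Length of B = 0.745 × 781 = 581.8 mm.

581.8 mm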